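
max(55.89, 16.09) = 55.89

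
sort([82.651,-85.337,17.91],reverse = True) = [82.651,17.91,-85.337]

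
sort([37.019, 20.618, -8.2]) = [-8.2, 20.618, 37.019]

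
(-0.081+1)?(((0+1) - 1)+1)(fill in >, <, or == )<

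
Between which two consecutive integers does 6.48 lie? 6 and 7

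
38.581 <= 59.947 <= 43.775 False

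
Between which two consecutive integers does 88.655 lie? 88 and 89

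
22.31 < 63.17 True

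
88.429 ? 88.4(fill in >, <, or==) >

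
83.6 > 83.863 False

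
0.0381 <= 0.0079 False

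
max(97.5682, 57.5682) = 97.5682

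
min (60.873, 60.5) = 60.5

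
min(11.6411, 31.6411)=11.6411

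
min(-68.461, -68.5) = -68.5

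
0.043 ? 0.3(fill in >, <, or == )<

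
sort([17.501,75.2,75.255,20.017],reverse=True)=[75.255,75.2,20.017,17.501]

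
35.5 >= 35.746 False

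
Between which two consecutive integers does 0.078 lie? 0 and 1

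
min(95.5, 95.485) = 95.485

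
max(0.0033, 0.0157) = 0.0157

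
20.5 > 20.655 False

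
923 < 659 False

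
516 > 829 False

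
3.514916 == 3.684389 False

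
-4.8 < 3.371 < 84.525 True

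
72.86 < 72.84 False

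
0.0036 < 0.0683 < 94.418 True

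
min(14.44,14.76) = 14.44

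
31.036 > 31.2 False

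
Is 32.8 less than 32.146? No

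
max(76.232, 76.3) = 76.3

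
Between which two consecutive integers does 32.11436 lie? 32 and 33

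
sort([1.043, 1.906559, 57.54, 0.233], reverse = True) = [57.54, 1.906559, 1.043, 0.233]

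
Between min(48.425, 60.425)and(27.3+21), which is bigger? min(48.425, 60.425)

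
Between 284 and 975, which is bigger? 975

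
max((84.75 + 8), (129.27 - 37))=92.75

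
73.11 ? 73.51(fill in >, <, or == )<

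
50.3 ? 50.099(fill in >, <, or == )>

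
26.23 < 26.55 True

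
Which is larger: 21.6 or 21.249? 21.6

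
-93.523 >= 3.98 False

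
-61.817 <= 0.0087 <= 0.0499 True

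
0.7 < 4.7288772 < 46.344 True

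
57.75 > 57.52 True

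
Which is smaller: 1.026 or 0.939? 0.939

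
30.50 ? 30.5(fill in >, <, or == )==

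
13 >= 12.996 True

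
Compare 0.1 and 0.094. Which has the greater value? 0.1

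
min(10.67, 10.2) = 10.2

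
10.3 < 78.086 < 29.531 False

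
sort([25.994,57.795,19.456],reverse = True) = [57.795,25.994,19.456]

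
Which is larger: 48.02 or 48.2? 48.2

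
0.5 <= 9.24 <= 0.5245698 False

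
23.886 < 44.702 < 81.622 True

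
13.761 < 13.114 False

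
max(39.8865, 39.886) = 39.8865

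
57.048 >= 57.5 False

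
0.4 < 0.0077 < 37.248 False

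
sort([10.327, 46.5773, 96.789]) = [10.327, 46.5773, 96.789]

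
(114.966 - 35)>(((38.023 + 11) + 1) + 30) False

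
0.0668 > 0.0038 True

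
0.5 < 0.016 False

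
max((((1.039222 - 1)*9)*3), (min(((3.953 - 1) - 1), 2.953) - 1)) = 1.058994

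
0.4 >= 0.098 True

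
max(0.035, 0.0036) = 0.035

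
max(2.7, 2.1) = 2.7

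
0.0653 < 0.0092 False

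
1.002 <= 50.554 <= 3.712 False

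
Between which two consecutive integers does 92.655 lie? 92 and 93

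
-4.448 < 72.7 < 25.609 False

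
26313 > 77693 False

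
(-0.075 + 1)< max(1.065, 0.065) True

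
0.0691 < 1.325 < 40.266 True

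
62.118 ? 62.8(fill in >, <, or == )<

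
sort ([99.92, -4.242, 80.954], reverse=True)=[99.92, 80.954, -4.242]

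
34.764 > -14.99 True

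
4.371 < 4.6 True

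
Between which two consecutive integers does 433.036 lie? 433 and 434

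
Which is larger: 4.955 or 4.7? 4.955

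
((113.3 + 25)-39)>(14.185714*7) True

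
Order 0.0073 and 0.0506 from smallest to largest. 0.0073, 0.0506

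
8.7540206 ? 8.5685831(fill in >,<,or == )>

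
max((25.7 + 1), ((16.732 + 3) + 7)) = 26.732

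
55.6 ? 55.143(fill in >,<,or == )>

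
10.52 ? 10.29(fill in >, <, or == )>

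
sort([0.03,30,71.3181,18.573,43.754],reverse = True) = [71.3181,43.754,30,18.573,0.03]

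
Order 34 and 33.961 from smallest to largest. 33.961, 34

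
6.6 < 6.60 False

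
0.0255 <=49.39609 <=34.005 False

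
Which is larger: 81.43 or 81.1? 81.43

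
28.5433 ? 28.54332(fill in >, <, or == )<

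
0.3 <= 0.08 False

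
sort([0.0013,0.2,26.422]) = [0.0013,0.2,26.422]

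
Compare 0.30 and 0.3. They are equal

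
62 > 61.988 True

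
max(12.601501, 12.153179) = 12.601501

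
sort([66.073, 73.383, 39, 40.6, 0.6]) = [0.6, 39, 40.6, 66.073, 73.383]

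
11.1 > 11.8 False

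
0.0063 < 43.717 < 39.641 False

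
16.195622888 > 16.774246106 False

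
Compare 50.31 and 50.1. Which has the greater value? 50.31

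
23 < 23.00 False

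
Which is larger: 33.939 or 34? 34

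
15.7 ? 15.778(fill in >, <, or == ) <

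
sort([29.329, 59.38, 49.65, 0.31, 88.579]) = [0.31, 29.329, 49.65, 59.38, 88.579]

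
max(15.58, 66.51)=66.51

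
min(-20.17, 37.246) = -20.17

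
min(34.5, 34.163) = 34.163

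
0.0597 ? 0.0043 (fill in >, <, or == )>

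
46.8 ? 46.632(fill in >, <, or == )>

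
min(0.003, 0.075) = 0.003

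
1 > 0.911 True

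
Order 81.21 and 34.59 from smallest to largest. 34.59, 81.21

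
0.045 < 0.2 True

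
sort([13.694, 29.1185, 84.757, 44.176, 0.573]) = [0.573, 13.694, 29.1185, 44.176, 84.757]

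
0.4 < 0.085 False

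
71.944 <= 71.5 False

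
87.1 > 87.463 False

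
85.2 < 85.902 True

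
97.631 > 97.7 False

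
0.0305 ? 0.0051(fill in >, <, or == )>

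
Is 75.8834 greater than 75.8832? Yes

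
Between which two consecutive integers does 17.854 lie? 17 and 18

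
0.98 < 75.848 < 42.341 False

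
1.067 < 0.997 False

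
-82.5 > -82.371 False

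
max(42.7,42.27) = 42.7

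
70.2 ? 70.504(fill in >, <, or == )<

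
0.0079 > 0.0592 False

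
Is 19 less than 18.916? No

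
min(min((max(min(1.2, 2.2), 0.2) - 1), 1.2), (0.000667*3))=0.002001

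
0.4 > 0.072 True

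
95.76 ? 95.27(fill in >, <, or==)>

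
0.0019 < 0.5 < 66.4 True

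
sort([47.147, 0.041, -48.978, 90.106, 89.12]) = [-48.978, 0.041, 47.147, 89.12, 90.106]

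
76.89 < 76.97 True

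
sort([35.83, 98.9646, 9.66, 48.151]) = [9.66, 35.83, 48.151, 98.9646]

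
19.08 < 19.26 True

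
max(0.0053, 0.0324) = 0.0324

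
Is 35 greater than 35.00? No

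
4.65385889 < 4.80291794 True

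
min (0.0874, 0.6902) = 0.0874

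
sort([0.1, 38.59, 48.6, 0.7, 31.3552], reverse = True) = [48.6, 38.59, 31.3552, 0.7, 0.1]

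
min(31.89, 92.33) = 31.89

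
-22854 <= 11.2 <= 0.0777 False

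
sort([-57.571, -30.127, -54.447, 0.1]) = [-57.571, -54.447, -30.127, 0.1]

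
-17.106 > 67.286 False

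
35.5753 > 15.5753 True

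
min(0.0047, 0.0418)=0.0047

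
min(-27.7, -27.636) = -27.7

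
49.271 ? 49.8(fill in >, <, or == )<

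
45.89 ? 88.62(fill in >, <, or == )<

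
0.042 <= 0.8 True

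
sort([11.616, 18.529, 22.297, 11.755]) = [11.616, 11.755, 18.529, 22.297]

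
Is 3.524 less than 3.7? Yes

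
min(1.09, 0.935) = 0.935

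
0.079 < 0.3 True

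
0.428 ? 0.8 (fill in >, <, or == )<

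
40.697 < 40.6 False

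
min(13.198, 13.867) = 13.198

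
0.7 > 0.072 True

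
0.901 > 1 False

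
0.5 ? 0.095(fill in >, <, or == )>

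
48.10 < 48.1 False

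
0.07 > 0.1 False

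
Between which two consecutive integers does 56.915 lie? 56 and 57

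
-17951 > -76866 True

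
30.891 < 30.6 False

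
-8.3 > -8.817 True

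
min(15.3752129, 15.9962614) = 15.3752129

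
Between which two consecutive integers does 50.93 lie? 50 and 51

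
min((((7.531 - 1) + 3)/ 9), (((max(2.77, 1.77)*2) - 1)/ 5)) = 0.908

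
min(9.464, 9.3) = 9.3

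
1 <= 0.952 False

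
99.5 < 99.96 True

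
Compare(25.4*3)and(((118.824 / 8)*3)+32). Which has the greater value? (((118.824 / 8)*3)+32)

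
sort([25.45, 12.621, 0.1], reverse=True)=[25.45, 12.621, 0.1]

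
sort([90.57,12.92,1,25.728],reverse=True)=[90.57,25.728,12.92,1]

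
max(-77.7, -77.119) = -77.119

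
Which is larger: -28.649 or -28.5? -28.5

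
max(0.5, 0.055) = 0.5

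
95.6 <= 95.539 False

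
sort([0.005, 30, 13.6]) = [0.005, 13.6, 30]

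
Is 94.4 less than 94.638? Yes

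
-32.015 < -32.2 False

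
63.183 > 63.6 False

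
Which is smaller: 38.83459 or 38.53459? 38.53459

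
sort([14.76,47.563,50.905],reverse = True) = [50.905,47.563,14.76]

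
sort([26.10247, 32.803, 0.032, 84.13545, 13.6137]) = [0.032, 13.6137, 26.10247, 32.803, 84.13545]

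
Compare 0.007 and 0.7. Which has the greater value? 0.7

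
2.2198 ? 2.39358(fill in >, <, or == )<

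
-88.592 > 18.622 False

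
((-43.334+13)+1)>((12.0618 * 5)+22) False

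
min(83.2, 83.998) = 83.2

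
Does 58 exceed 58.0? No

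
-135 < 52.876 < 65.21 True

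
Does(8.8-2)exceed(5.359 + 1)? Yes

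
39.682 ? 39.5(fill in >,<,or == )>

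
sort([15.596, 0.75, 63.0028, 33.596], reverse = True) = [63.0028, 33.596, 15.596, 0.75]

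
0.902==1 False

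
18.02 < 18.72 True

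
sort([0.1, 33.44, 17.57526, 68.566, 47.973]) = [0.1, 17.57526, 33.44, 47.973, 68.566]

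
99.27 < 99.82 True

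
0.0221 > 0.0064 True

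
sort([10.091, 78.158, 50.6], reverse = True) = [78.158, 50.6, 10.091]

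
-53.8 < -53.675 True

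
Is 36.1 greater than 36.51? No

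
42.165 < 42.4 True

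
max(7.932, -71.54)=7.932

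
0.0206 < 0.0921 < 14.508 True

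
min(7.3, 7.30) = 7.3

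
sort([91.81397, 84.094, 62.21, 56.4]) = [56.4, 62.21, 84.094, 91.81397]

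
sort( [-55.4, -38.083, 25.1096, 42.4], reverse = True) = [42.4, 25.1096, -38.083, -55.4]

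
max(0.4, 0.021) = 0.4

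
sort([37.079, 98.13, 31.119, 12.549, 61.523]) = [12.549, 31.119, 37.079, 61.523, 98.13]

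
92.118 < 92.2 True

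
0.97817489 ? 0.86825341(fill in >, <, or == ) >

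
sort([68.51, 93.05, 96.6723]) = [68.51, 93.05, 96.6723]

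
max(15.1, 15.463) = 15.463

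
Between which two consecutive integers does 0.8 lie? 0 and 1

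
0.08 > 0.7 False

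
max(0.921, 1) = 1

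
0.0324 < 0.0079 False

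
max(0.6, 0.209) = 0.6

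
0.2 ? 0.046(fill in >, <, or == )>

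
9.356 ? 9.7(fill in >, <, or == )<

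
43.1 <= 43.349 True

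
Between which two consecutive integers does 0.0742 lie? 0 and 1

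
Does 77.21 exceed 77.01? Yes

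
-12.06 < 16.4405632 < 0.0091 False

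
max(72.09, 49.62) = 72.09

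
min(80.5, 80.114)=80.114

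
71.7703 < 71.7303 False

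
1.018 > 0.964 True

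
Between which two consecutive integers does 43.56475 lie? 43 and 44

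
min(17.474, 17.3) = 17.3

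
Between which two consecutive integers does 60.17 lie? 60 and 61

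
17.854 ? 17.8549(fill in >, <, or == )<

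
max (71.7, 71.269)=71.7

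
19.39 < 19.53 True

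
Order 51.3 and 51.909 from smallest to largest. 51.3,51.909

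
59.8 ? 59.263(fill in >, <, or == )>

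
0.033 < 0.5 True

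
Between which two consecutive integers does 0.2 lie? 0 and 1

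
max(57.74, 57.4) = 57.74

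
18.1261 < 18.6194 True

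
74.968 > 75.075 False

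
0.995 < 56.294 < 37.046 False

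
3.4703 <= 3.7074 True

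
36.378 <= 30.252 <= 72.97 False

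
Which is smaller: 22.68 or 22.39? 22.39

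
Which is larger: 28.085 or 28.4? 28.4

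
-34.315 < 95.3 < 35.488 False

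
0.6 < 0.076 False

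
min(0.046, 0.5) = 0.046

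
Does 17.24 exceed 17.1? Yes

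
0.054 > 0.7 False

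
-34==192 False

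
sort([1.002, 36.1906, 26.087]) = [1.002, 26.087, 36.1906]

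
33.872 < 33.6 False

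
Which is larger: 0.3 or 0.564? 0.564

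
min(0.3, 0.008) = 0.008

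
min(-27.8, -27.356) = -27.8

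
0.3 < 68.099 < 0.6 False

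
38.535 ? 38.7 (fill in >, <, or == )<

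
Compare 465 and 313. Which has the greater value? 465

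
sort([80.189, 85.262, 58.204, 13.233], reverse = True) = [85.262, 80.189, 58.204, 13.233]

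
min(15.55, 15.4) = 15.4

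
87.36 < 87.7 True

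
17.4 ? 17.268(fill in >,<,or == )>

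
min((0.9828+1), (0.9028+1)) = 1.9028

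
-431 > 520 False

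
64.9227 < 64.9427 True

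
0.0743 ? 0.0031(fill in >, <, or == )>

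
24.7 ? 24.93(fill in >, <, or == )<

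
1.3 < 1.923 True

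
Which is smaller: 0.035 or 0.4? 0.035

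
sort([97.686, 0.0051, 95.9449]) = [0.0051, 95.9449, 97.686]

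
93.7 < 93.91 True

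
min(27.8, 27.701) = 27.701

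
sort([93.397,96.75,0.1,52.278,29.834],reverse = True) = [96.75,93.397,52.278,29.834,0.1]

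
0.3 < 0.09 False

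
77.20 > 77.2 False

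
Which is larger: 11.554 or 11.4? 11.554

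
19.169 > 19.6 False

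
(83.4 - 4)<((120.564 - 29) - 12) True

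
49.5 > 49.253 True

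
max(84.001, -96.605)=84.001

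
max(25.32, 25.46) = 25.46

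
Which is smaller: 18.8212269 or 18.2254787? 18.2254787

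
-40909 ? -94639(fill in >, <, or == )>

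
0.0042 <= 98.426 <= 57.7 False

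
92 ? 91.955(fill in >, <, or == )>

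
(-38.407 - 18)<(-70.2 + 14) True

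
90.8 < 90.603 False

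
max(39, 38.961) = 39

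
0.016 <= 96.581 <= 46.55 False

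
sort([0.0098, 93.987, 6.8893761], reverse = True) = [93.987, 6.8893761, 0.0098]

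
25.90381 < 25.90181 False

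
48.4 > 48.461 False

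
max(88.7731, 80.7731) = 88.7731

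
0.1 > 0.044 True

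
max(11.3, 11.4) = 11.4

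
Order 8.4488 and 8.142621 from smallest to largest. 8.142621, 8.4488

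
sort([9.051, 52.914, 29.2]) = [9.051, 29.2, 52.914]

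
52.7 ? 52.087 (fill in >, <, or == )>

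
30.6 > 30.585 True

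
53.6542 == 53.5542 False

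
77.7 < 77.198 False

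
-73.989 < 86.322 True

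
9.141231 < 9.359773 True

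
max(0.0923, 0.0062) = 0.0923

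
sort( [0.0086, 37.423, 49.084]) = [0.0086, 37.423, 49.084]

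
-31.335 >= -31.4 True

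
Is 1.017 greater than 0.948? Yes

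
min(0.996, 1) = 0.996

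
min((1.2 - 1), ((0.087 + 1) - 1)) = 0.087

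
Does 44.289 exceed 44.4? No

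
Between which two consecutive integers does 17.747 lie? 17 and 18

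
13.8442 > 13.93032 False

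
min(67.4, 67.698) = 67.4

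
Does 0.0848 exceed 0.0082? Yes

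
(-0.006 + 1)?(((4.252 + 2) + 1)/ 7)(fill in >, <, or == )<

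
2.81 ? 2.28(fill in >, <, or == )>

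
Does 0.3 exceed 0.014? Yes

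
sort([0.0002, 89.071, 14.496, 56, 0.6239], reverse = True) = [89.071, 56, 14.496, 0.6239, 0.0002]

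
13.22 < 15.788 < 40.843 True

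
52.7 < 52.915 True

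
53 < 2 False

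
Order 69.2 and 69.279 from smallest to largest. 69.2,69.279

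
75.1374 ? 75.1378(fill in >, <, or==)<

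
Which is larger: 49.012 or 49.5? 49.5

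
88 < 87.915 False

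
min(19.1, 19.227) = 19.1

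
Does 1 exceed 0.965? Yes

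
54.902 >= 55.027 False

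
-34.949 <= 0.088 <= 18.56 True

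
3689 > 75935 False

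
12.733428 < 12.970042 True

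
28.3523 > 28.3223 True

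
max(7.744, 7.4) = 7.744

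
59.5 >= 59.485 True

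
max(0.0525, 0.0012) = 0.0525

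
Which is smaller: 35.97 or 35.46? 35.46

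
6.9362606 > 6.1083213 True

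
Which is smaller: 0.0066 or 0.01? 0.0066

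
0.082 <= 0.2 True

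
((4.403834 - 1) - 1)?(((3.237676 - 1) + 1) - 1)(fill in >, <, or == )>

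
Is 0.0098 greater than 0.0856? No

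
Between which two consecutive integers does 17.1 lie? 17 and 18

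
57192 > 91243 False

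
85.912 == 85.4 False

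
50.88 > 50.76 True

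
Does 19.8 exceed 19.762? Yes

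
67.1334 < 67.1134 False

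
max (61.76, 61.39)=61.76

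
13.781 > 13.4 True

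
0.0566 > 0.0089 True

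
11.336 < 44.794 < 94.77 True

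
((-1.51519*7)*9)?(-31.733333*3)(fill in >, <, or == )<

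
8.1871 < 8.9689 True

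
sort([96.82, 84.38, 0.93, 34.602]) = [0.93, 34.602, 84.38, 96.82]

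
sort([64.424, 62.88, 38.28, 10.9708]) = [10.9708, 38.28, 62.88, 64.424]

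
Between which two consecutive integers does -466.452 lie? -467 and -466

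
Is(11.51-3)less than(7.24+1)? No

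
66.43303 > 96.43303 False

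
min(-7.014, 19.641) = -7.014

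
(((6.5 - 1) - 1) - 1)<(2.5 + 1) False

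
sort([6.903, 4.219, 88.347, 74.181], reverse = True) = [88.347, 74.181, 6.903, 4.219]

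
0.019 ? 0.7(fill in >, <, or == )<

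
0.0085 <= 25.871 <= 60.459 True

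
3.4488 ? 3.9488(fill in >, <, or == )<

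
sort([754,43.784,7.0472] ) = [7.0472,43.784,754]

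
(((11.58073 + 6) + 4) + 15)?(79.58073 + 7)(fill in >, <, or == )<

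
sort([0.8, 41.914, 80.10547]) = [0.8, 41.914, 80.10547]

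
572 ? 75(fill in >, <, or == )>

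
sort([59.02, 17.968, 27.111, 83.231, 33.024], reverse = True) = [83.231, 59.02, 33.024, 27.111, 17.968]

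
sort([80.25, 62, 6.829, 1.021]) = [1.021, 6.829, 62, 80.25]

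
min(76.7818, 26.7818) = 26.7818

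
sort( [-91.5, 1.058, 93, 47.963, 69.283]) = [-91.5, 1.058, 47.963, 69.283, 93]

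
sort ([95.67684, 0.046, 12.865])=[0.046, 12.865, 95.67684]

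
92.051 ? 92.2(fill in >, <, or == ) <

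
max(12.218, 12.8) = 12.8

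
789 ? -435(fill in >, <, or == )>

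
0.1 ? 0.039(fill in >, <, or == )>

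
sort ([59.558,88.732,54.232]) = [54.232,59.558,88.732]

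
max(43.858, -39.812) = 43.858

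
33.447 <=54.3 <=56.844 True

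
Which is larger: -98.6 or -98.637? -98.6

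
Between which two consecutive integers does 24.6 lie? 24 and 25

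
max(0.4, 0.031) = 0.4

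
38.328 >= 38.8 False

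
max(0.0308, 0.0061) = 0.0308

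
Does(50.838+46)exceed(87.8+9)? Yes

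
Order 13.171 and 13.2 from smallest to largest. 13.171, 13.2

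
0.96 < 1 True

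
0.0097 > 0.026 False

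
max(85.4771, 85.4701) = 85.4771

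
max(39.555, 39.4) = 39.555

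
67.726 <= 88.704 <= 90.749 True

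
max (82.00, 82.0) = 82.0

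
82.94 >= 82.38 True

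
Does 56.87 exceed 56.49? Yes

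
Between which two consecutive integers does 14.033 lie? 14 and 15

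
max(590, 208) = 590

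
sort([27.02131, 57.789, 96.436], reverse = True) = [96.436, 57.789, 27.02131]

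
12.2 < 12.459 True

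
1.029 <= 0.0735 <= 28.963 False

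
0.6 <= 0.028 False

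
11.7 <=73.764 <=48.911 False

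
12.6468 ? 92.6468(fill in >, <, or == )<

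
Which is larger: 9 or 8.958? 9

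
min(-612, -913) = -913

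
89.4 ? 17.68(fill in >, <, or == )>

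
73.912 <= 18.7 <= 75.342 False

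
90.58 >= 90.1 True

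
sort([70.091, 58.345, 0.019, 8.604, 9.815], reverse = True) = [70.091, 58.345, 9.815, 8.604, 0.019]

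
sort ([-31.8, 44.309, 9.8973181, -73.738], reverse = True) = [44.309, 9.8973181, -31.8, -73.738]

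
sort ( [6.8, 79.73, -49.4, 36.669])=[-49.4, 6.8, 36.669, 79.73]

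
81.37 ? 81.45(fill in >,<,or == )<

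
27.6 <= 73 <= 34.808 False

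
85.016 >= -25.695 True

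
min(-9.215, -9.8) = -9.8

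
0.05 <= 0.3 True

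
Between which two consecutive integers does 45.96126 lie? 45 and 46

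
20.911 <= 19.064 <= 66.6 False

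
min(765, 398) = 398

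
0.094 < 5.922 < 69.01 True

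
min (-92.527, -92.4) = -92.527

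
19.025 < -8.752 False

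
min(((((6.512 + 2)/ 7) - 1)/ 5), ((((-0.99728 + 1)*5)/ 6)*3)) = 0.0068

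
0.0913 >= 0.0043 True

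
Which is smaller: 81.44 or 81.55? 81.44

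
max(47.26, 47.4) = 47.4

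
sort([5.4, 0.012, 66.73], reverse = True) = [66.73, 5.4, 0.012]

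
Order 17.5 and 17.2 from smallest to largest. 17.2, 17.5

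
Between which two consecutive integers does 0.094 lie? 0 and 1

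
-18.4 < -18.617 False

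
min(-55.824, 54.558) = -55.824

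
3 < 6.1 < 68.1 True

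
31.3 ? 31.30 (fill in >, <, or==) ==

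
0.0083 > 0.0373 False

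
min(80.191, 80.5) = 80.191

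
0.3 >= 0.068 True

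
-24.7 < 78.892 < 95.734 True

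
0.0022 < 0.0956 True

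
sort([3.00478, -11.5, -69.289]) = [-69.289, -11.5, 3.00478]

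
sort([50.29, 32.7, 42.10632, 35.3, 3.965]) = [3.965, 32.7, 35.3, 42.10632, 50.29]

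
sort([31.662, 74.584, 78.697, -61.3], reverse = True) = [78.697, 74.584, 31.662, -61.3]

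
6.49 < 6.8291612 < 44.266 True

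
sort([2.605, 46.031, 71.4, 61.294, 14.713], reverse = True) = [71.4, 61.294, 46.031, 14.713, 2.605]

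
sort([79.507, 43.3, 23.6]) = [23.6, 43.3, 79.507]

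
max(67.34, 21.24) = 67.34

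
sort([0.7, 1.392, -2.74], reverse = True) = [1.392, 0.7, -2.74]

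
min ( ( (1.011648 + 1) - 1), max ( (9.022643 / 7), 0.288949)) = 1.011648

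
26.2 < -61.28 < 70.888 False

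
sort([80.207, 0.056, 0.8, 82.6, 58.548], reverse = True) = [82.6, 80.207, 58.548, 0.8, 0.056]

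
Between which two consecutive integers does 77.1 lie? 77 and 78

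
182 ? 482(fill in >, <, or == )<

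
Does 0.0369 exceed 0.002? Yes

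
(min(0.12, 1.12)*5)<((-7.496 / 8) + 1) False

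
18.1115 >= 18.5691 False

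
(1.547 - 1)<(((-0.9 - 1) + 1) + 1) False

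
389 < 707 True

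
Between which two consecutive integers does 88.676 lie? 88 and 89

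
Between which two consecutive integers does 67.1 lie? 67 and 68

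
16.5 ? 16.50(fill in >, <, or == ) ==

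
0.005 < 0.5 True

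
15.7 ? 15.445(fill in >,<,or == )>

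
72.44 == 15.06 False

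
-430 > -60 False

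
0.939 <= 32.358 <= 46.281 True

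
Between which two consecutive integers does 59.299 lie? 59 and 60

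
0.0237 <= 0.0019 False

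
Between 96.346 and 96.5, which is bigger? 96.5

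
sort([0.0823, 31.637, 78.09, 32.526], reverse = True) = [78.09, 32.526, 31.637, 0.0823]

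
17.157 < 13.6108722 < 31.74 False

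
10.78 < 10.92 True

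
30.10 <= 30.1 True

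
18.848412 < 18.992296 True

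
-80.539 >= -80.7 True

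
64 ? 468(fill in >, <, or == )<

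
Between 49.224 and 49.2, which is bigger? 49.224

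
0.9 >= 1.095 False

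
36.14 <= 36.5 True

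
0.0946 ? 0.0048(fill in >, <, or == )>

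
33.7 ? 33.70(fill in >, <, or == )==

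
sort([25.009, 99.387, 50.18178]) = [25.009, 50.18178, 99.387]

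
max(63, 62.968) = 63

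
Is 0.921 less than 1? Yes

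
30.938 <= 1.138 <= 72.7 False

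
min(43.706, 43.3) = 43.3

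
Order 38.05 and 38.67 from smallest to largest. 38.05, 38.67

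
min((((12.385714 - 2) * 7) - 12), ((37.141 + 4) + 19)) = 60.141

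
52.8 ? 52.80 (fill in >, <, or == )==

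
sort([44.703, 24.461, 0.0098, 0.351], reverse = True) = [44.703, 24.461, 0.351, 0.0098]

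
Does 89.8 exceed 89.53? Yes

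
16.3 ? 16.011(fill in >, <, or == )>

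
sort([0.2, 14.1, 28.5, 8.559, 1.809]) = [0.2, 1.809, 8.559, 14.1, 28.5]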